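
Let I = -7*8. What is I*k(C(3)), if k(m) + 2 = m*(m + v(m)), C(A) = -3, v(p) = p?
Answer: -896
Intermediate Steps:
I = -56
k(m) = -2 + 2*m² (k(m) = -2 + m*(m + m) = -2 + m*(2*m) = -2 + 2*m²)
I*k(C(3)) = -56*(-2 + 2*(-3)²) = -56*(-2 + 2*9) = -56*(-2 + 18) = -56*16 = -896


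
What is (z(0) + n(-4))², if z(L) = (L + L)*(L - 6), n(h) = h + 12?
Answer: 64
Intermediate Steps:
n(h) = 12 + h
z(L) = 2*L*(-6 + L) (z(L) = (2*L)*(-6 + L) = 2*L*(-6 + L))
(z(0) + n(-4))² = (2*0*(-6 + 0) + (12 - 4))² = (2*0*(-6) + 8)² = (0 + 8)² = 8² = 64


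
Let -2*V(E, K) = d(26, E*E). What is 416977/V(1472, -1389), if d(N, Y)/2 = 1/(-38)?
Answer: 15845126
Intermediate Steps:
d(N, Y) = -1/19 (d(N, Y) = 2/(-38) = 2*(-1/38) = -1/19)
V(E, K) = 1/38 (V(E, K) = -½*(-1/19) = 1/38)
416977/V(1472, -1389) = 416977/(1/38) = 416977*38 = 15845126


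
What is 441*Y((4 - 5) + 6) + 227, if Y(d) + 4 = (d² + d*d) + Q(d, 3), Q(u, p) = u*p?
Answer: 27128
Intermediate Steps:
Q(u, p) = p*u
Y(d) = -4 + 2*d² + 3*d (Y(d) = -4 + ((d² + d*d) + 3*d) = -4 + ((d² + d²) + 3*d) = -4 + (2*d² + 3*d) = -4 + 2*d² + 3*d)
441*Y((4 - 5) + 6) + 227 = 441*(-4 + 2*((4 - 5) + 6)² + 3*((4 - 5) + 6)) + 227 = 441*(-4 + 2*(-1 + 6)² + 3*(-1 + 6)) + 227 = 441*(-4 + 2*5² + 3*5) + 227 = 441*(-4 + 2*25 + 15) + 227 = 441*(-4 + 50 + 15) + 227 = 441*61 + 227 = 26901 + 227 = 27128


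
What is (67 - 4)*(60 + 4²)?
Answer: 4788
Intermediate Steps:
(67 - 4)*(60 + 4²) = 63*(60 + 16) = 63*76 = 4788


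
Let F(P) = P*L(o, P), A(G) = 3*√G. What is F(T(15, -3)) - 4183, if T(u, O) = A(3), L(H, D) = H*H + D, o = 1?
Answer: -4156 + 3*√3 ≈ -4150.8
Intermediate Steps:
L(H, D) = D + H² (L(H, D) = H² + D = D + H²)
T(u, O) = 3*√3
F(P) = P*(1 + P) (F(P) = P*(P + 1²) = P*(P + 1) = P*(1 + P))
F(T(15, -3)) - 4183 = (3*√3)*(1 + 3*√3) - 4183 = 3*√3*(1 + 3*√3) - 4183 = -4183 + 3*√3*(1 + 3*√3)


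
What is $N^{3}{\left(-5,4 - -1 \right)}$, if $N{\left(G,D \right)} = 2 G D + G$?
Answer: $-166375$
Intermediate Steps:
$N{\left(G,D \right)} = G + 2 D G$ ($N{\left(G,D \right)} = 2 D G + G = G + 2 D G$)
$N^{3}{\left(-5,4 - -1 \right)} = \left(- 5 \left(1 + 2 \left(4 - -1\right)\right)\right)^{3} = \left(- 5 \left(1 + 2 \left(4 + 1\right)\right)\right)^{3} = \left(- 5 \left(1 + 2 \cdot 5\right)\right)^{3} = \left(- 5 \left(1 + 10\right)\right)^{3} = \left(\left(-5\right) 11\right)^{3} = \left(-55\right)^{3} = -166375$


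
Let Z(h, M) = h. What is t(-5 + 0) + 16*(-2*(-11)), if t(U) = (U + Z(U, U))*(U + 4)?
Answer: 362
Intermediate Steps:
t(U) = 2*U*(4 + U) (t(U) = (U + U)*(U + 4) = (2*U)*(4 + U) = 2*U*(4 + U))
t(-5 + 0) + 16*(-2*(-11)) = 2*(-5 + 0)*(4 + (-5 + 0)) + 16*(-2*(-11)) = 2*(-5)*(4 - 5) + 16*22 = 2*(-5)*(-1) + 352 = 10 + 352 = 362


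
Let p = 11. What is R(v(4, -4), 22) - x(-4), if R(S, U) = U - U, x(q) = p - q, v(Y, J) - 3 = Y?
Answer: -15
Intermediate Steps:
v(Y, J) = 3 + Y
x(q) = 11 - q
R(S, U) = 0
R(v(4, -4), 22) - x(-4) = 0 - (11 - 1*(-4)) = 0 - (11 + 4) = 0 - 1*15 = 0 - 15 = -15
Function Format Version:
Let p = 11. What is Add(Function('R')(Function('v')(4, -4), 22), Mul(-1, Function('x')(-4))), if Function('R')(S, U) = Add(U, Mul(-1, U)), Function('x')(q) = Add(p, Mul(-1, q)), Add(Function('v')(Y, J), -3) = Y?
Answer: -15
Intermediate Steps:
Function('v')(Y, J) = Add(3, Y)
Function('x')(q) = Add(11, Mul(-1, q))
Function('R')(S, U) = 0
Add(Function('R')(Function('v')(4, -4), 22), Mul(-1, Function('x')(-4))) = Add(0, Mul(-1, Add(11, Mul(-1, -4)))) = Add(0, Mul(-1, Add(11, 4))) = Add(0, Mul(-1, 15)) = Add(0, -15) = -15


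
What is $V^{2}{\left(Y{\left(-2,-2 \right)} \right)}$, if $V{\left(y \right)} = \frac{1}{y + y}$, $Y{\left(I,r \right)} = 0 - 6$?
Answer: $\frac{1}{144} \approx 0.0069444$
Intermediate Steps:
$Y{\left(I,r \right)} = -6$ ($Y{\left(I,r \right)} = 0 - 6 = -6$)
$V{\left(y \right)} = \frac{1}{2 y}$
$V^{2}{\left(Y{\left(-2,-2 \right)} \right)} = \left(\frac{1}{2 \left(-6\right)}\right)^{2} = \left(\frac{1}{2} \left(- \frac{1}{6}\right)\right)^{2} = \left(- \frac{1}{12}\right)^{2} = \frac{1}{144}$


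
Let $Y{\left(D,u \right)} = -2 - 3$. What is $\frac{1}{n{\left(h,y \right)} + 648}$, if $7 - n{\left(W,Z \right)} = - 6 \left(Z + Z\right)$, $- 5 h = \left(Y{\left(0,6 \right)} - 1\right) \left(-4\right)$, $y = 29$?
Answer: $\frac{1}{1003} \approx 0.00099701$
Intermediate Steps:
$Y{\left(D,u \right)} = -5$
$h = - \frac{24}{5}$ ($h = - \frac{\left(-5 - 1\right) \left(-4\right)}{5} = - \frac{\left(-6\right) \left(-4\right)}{5} = \left(- \frac{1}{5}\right) 24 = - \frac{24}{5} \approx -4.8$)
$n{\left(W,Z \right)} = 7 + 12 Z$ ($n{\left(W,Z \right)} = 7 - - 6 \left(Z + Z\right) = 7 - - 6 \cdot 2 Z = 7 - - 12 Z = 7 + 12 Z$)
$\frac{1}{n{\left(h,y \right)} + 648} = \frac{1}{\left(7 + 12 \cdot 29\right) + 648} = \frac{1}{\left(7 + 348\right) + 648} = \frac{1}{355 + 648} = \frac{1}{1003}$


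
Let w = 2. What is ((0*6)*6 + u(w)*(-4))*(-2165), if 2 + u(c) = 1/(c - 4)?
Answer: -21650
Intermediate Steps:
u(c) = -2 + 1/(-4 + c) (u(c) = -2 + 1/(c - 4) = -2 + 1/(-4 + c))
((0*6)*6 + u(w)*(-4))*(-2165) = ((0*6)*6 + ((9 - 2*2)/(-4 + 2))*(-4))*(-2165) = (0*6 + ((9 - 4)/(-2))*(-4))*(-2165) = (0 - ½*5*(-4))*(-2165) = (0 - 5/2*(-4))*(-2165) = (0 + 10)*(-2165) = 10*(-2165) = -21650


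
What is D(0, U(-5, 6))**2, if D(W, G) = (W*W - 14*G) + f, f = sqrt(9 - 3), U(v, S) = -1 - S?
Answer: (98 + sqrt(6))**2 ≈ 10090.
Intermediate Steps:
f = sqrt(6) ≈ 2.4495
D(W, G) = sqrt(6) + W**2 - 14*G (D(W, G) = (W*W - 14*G) + sqrt(6) = (W**2 - 14*G) + sqrt(6) = sqrt(6) + W**2 - 14*G)
D(0, U(-5, 6))**2 = (sqrt(6) + 0**2 - 14*(-1 - 1*6))**2 = (sqrt(6) + 0 - 14*(-1 - 6))**2 = (sqrt(6) + 0 - 14*(-7))**2 = (sqrt(6) + 0 + 98)**2 = (98 + sqrt(6))**2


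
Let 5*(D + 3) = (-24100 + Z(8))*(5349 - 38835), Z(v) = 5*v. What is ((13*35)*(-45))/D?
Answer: -6825/53711543 ≈ -0.00012707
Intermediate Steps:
D = 161134629 (D = -3 + ((-24100 + 5*8)*(5349 - 38835))/5 = -3 + ((-24100 + 40)*(-33486))/5 = -3 + (-24060*(-33486))/5 = -3 + (⅕)*805673160 = -3 + 161134632 = 161134629)
((13*35)*(-45))/D = ((13*35)*(-45))/161134629 = (455*(-45))*(1/161134629) = -20475*1/161134629 = -6825/53711543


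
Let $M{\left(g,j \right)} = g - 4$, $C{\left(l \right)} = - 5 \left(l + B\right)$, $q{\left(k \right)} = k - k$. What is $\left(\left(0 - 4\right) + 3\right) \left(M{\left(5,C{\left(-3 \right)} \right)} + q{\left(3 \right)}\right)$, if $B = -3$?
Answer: $-1$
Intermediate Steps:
$q{\left(k \right)} = 0$
$C{\left(l \right)} = 15 - 5 l$ ($C{\left(l \right)} = - 5 \left(l - 3\right) = - 5 \left(-3 + l\right) = 15 - 5 l$)
$M{\left(g,j \right)} = -4 + g$ ($M{\left(g,j \right)} = g - 4 = -4 + g$)
$\left(\left(0 - 4\right) + 3\right) \left(M{\left(5,C{\left(-3 \right)} \right)} + q{\left(3 \right)}\right) = \left(\left(0 - 4\right) + 3\right) \left(\left(-4 + 5\right) + 0\right) = \left(-4 + 3\right) \left(1 + 0\right) = \left(-1\right) 1 = -1$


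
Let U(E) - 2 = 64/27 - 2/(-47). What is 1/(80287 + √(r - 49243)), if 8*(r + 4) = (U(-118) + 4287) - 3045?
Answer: 407536812/32720157211967 - 6*I*√35135356143/32720157211967 ≈ 1.2455e-5 - 3.4372e-8*I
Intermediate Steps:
U(E) = 5600/1269 (U(E) = 2 + (64/27 - 2/(-47)) = 2 + (64*(1/27) - 2*(-1/47)) = 2 + (64/27 + 2/47) = 2 + 3062/1269 = 5600/1269)
r = 770545/5076 (r = -4 + ((5600/1269 + 4287) - 3045)/8 = -4 + (5445803/1269 - 3045)/8 = -4 + (⅛)*(1581698/1269) = -4 + 790849/5076 = 770545/5076 ≈ 151.80)
1/(80287 + √(r - 49243)) = 1/(80287 + √(770545/5076 - 49243)) = 1/(80287 + √(-249186923/5076)) = 1/(80287 + I*√35135356143/846)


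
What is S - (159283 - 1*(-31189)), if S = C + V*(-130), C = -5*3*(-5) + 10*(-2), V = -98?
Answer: -177677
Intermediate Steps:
C = 55 (C = -15*(-5) - 20 = 75 - 20 = 55)
S = 12795 (S = 55 - 98*(-130) = 55 + 12740 = 12795)
S - (159283 - 1*(-31189)) = 12795 - (159283 - 1*(-31189)) = 12795 - (159283 + 31189) = 12795 - 1*190472 = 12795 - 190472 = -177677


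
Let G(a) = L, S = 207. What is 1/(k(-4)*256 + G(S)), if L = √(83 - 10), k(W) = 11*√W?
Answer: 1/(√73 + 5632*I) ≈ 2.694e-7 - 0.00017756*I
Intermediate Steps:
L = √73 ≈ 8.5440
G(a) = √73
1/(k(-4)*256 + G(S)) = 1/((11*√(-4))*256 + √73) = 1/((11*(2*I))*256 + √73) = 1/((22*I)*256 + √73) = 1/(5632*I + √73) = 1/(√73 + 5632*I)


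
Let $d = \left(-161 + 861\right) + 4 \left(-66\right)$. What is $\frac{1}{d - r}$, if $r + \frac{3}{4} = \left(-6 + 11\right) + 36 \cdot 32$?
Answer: $- \frac{4}{2881} \approx -0.0013884$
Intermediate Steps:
$d = 436$ ($d = 700 - 264 = 436$)
$r = \frac{4625}{4}$ ($r = - \frac{3}{4} + \left(\left(-6 + 11\right) + 36 \cdot 32\right) = - \frac{3}{4} + \left(5 + 1152\right) = - \frac{3}{4} + 1157 = \frac{4625}{4} \approx 1156.3$)
$\frac{1}{d - r} = \frac{1}{436 - \frac{4625}{4}} = \frac{1}{- \frac{2881}{4}} = - \frac{4}{2881}$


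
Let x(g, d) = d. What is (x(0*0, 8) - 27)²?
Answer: 361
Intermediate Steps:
(x(0*0, 8) - 27)² = (8 - 27)² = (-19)² = 361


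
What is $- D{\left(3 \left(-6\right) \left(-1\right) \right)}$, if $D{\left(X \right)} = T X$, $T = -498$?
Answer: $8964$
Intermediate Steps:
$D{\left(X \right)} = - 498 X$
$- D{\left(3 \left(-6\right) \left(-1\right) \right)} = - \left(-498\right) 3 \left(-6\right) \left(-1\right) = - \left(-498\right) \left(\left(-18\right) \left(-1\right)\right) = - \left(-498\right) 18 = \left(-1\right) \left(-8964\right) = 8964$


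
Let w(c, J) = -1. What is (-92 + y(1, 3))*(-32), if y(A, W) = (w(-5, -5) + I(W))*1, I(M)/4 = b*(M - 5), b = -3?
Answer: 2208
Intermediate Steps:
I(M) = 60 - 12*M (I(M) = 4*(-3*(M - 5)) = 4*(-3*(-5 + M)) = 4*(15 - 3*M) = 60 - 12*M)
y(A, W) = 59 - 12*W (y(A, W) = (-1 + (60 - 12*W))*1 = (59 - 12*W)*1 = 59 - 12*W)
(-92 + y(1, 3))*(-32) = (-92 + (59 - 12*3))*(-32) = (-92 + (59 - 36))*(-32) = (-92 + 23)*(-32) = -69*(-32) = 2208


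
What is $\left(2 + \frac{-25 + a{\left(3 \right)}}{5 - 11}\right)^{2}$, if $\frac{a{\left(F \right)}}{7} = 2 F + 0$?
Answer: $\frac{25}{36} \approx 0.69444$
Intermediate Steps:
$a{\left(F \right)} = 14 F$ ($a{\left(F \right)} = 7 \left(2 F + 0\right) = 7 \cdot 2 F = 14 F$)
$\left(2 + \frac{-25 + a{\left(3 \right)}}{5 - 11}\right)^{2} = \left(2 + \frac{-25 + 14 \cdot 3}{5 - 11}\right)^{2} = \left(2 + \frac{-25 + 42}{-6}\right)^{2} = \left(2 + 17 \left(- \frac{1}{6}\right)\right)^{2} = \left(2 - \frac{17}{6}\right)^{2} = \left(- \frac{5}{6}\right)^{2} = \frac{25}{36}$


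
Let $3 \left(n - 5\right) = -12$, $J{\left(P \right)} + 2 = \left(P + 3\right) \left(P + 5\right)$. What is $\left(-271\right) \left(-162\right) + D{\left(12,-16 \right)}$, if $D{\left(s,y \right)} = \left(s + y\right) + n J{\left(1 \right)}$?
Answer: $43920$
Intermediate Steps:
$J{\left(P \right)} = -2 + \left(3 + P\right) \left(5 + P\right)$ ($J{\left(P \right)} = -2 + \left(P + 3\right) \left(P + 5\right) = -2 + \left(3 + P\right) \left(5 + P\right)$)
$n = 1$ ($n = 5 + \frac{1}{3} \left(-12\right) = 5 - 4 = 1$)
$D{\left(s,y \right)} = 22 + s + y$ ($D{\left(s,y \right)} = \left(s + y\right) + 1 \left(13 + 1^{2} + 8 \cdot 1\right) = \left(s + y\right) + 1 \left(13 + 1 + 8\right) = \left(s + y\right) + 1 \cdot 22 = \left(s + y\right) + 22 = 22 + s + y$)
$\left(-271\right) \left(-162\right) + D{\left(12,-16 \right)} = \left(-271\right) \left(-162\right) + \left(22 + 12 - 16\right) = 43902 + 18 = 43920$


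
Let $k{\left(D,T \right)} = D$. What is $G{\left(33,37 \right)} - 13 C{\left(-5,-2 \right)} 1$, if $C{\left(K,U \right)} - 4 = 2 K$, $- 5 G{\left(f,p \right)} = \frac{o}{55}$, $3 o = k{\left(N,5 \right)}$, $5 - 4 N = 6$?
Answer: $\frac{257401}{3300} \approx 78.0$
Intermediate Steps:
$N = - \frac{1}{4}$ ($N = \frac{5}{4} - \frac{3}{2} = - \frac{1}{4} \approx -0.25$)
$o = - \frac{1}{12}$ ($o = \frac{1}{3} \left(- \frac{1}{4}\right) = - \frac{1}{12} \approx -0.083333$)
$G{\left(f,p \right)} = \frac{1}{3300}$ ($G{\left(f,p \right)} = - \frac{\left(- \frac{1}{12}\right) \frac{1}{55}}{5} = \left(- \frac{1}{5}\right) \left(- \frac{1}{660}\right) = \frac{1}{3300}$)
$C{\left(K,U \right)} = 4 + 2 K$
$G{\left(33,37 \right)} - 13 C{\left(-5,-2 \right)} 1 = \frac{1}{3300} - 13 \left(4 + 2 \left(-5\right)\right) 1 = \frac{1}{3300} - 13 \left(4 - 10\right) 1 = \frac{1}{3300} - 13 \left(-6\right) 1 = \frac{1}{3300} - \left(-78\right) 1 = \frac{1}{3300} - -78 = \frac{1}{3300} + 78 = \frac{257401}{3300}$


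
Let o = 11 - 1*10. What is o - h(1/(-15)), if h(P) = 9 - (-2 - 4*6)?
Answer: -34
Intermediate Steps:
o = 1 (o = 11 - 10 = 1)
h(P) = 35 (h(P) = 9 - (-2 - 24) = 9 - 1*(-26) = 9 + 26 = 35)
o - h(1/(-15)) = 1 - 1*35 = 1 - 35 = -34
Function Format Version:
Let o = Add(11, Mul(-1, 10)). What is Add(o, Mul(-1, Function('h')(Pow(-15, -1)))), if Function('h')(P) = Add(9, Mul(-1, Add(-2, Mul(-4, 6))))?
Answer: -34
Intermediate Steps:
o = 1 (o = Add(11, -10) = 1)
Function('h')(P) = 35 (Function('h')(P) = Add(9, Mul(-1, Add(-2, -24))) = Add(9, Mul(-1, -26)) = Add(9, 26) = 35)
Add(o, Mul(-1, Function('h')(Pow(-15, -1)))) = Add(1, Mul(-1, 35)) = Add(1, -35) = -34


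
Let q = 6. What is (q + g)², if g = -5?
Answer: 1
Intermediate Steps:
(q + g)² = (6 - 5)² = 1² = 1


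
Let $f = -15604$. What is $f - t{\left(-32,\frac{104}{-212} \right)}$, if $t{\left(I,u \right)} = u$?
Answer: $- \frac{826986}{53} \approx -15604.0$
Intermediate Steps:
$f - t{\left(-32,\frac{104}{-212} \right)} = -15604 - \frac{104}{-212} = -15604 - 104 \left(- \frac{1}{212}\right) = -15604 - - \frac{26}{53} = -15604 + \frac{26}{53} = - \frac{826986}{53}$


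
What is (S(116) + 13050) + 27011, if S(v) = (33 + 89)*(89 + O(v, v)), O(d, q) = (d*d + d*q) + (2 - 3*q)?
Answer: 3291971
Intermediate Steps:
O(d, q) = 2 + d**2 - 3*q + d*q (O(d, q) = (d**2 + d*q) + (2 - 3*q) = 2 + d**2 - 3*q + d*q)
S(v) = 11102 - 366*v + 244*v**2 (S(v) = (33 + 89)*(89 + (2 + v**2 - 3*v + v*v)) = 122*(89 + (2 + v**2 - 3*v + v**2)) = 122*(89 + (2 - 3*v + 2*v**2)) = 122*(91 - 3*v + 2*v**2) = 11102 - 366*v + 244*v**2)
(S(116) + 13050) + 27011 = ((11102 - 366*116 + 244*116**2) + 13050) + 27011 = ((11102 - 42456 + 244*13456) + 13050) + 27011 = ((11102 - 42456 + 3283264) + 13050) + 27011 = (3251910 + 13050) + 27011 = 3264960 + 27011 = 3291971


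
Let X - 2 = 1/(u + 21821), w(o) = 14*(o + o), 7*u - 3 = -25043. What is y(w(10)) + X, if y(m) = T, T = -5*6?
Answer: -3575789/127707 ≈ -28.000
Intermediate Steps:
u = -25040/7 (u = 3/7 + (1/7)*(-25043) = 3/7 - 25043/7 = -25040/7 ≈ -3577.1)
w(o) = 28*o (w(o) = 14*(2*o) = 28*o)
X = 255421/127707 (X = 2 + 1/(-25040/7 + 21821) = 2 + 1/(127707/7) = 2 + 7/127707 = 255421/127707 ≈ 2.0001)
T = -30
y(m) = -30
y(w(10)) + X = -30 + 255421/127707 = -3575789/127707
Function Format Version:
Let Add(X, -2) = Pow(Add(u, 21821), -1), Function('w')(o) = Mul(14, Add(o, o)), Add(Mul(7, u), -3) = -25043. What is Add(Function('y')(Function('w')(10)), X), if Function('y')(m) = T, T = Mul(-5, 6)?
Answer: Rational(-3575789, 127707) ≈ -28.000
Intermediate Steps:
u = Rational(-25040, 7) (u = Add(Rational(3, 7), Mul(Rational(1, 7), -25043)) = Add(Rational(3, 7), Rational(-25043, 7)) = Rational(-25040, 7) ≈ -3577.1)
Function('w')(o) = Mul(28, o) (Function('w')(o) = Mul(14, Mul(2, o)) = Mul(28, o))
X = Rational(255421, 127707) (X = Add(2, Pow(Add(Rational(-25040, 7), 21821), -1)) = Add(2, Pow(Rational(127707, 7), -1)) = Add(2, Rational(7, 127707)) = Rational(255421, 127707) ≈ 2.0001)
T = -30
Function('y')(m) = -30
Add(Function('y')(Function('w')(10)), X) = Add(-30, Rational(255421, 127707)) = Rational(-3575789, 127707)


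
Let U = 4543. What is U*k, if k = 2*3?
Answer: 27258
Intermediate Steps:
k = 6
U*k = 4543*6 = 27258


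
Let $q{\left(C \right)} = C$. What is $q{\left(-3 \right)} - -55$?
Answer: $52$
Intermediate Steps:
$q{\left(-3 \right)} - -55 = -3 - -55 = -3 + 55 = 52$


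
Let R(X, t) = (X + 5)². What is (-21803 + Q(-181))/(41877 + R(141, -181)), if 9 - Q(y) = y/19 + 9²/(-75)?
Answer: -10347112/30016675 ≈ -0.34471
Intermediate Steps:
Q(y) = 252/25 - y/19 (Q(y) = 9 - (y/19 + 9²/(-75)) = 9 - (y*(1/19) + 81*(-1/75)) = 9 - (y/19 - 27/25) = 9 - (-27/25 + y/19) = 9 + (27/25 - y/19) = 252/25 - y/19)
R(X, t) = (5 + X)²
(-21803 + Q(-181))/(41877 + R(141, -181)) = (-21803 + (252/25 - 1/19*(-181)))/(41877 + (5 + 141)²) = (-21803 + (252/25 + 181/19))/(41877 + 146²) = (-21803 + 9313/475)/(41877 + 21316) = -10347112/475/63193 = -10347112/475*1/63193 = -10347112/30016675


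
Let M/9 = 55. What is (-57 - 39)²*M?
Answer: 4561920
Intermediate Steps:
M = 495 (M = 9*55 = 495)
(-57 - 39)²*M = (-57 - 39)²*495 = (-96)²*495 = 9216*495 = 4561920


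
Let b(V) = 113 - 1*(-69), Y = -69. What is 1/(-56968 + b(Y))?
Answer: -1/56786 ≈ -1.7610e-5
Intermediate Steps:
b(V) = 182 (b(V) = 113 + 69 = 182)
1/(-56968 + b(Y)) = 1/(-56968 + 182) = 1/(-56786) = -1/56786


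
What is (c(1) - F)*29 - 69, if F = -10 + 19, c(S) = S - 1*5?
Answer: -446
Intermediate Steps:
c(S) = -5 + S (c(S) = S - 5 = -5 + S)
F = 9
(c(1) - F)*29 - 69 = ((-5 + 1) - 1*9)*29 - 69 = (-4 - 9)*29 - 69 = -13*29 - 69 = -377 - 69 = -446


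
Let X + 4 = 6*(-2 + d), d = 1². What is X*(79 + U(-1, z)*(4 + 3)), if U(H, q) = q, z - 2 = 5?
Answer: -1280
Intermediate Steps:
z = 7 (z = 2 + 5 = 7)
d = 1
X = -10 (X = -4 + 6*(-2 + 1) = -4 + 6*(-1) = -4 - 6 = -10)
X*(79 + U(-1, z)*(4 + 3)) = -10*(79 + 7*(4 + 3)) = -10*(79 + 7*7) = -10*(79 + 49) = -10*128 = -1280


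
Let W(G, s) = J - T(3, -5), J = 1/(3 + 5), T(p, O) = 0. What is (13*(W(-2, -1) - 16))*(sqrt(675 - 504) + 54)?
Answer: -44577/4 - 4953*sqrt(19)/8 ≈ -13843.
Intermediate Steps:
J = 1/8 ≈ 0.12500
W(G, s) = 1/8 (W(G, s) = 1/8 - 1*0 = 1/8 + 0 = 1/8)
(13*(W(-2, -1) - 16))*(sqrt(675 - 504) + 54) = (13*(1/8 - 16))*(sqrt(675 - 504) + 54) = (13*(-127/8))*(sqrt(171) + 54) = -1651*(3*sqrt(19) + 54)/8 = -1651*(54 + 3*sqrt(19))/8 = -44577/4 - 4953*sqrt(19)/8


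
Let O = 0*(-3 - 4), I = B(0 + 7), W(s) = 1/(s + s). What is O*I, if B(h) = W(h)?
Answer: 0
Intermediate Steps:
W(s) = 1/(2*s)
B(h) = 1/(2*h)
I = 1/14 (I = 1/(2*(0 + 7)) = (1/2)/7 = (1/2)*(1/7) = 1/14 ≈ 0.071429)
O = 0 (O = 0*(-7) = 0)
O*I = 0*(1/14) = 0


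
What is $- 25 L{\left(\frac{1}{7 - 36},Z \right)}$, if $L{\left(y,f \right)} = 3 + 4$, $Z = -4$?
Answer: $-175$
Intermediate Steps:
$L{\left(y,f \right)} = 7$
$- 25 L{\left(\frac{1}{7 - 36},Z \right)} = \left(-25\right) 7 = -175$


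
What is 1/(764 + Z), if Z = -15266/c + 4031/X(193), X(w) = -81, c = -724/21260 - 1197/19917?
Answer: 2638332/429660020971 ≈ 6.1405e-6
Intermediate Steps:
c = -1107448/11762095 (c = -724*1/21260 - 1197*1/19917 = -181/5315 - 133/2213 = -1107448/11762095 ≈ -0.094154)
Z = 427644335323/2638332 (Z = -15266/(-1107448/11762095) + 4031/(-81) = -15266*(-11762095/1107448) + 4031*(-1/81) = 5281180655/32572 - 4031/81 = 427644335323/2638332 ≈ 1.6209e+5)
1/(764 + Z) = 1/(764 + 427644335323/2638332) = 1/(429660020971/2638332) = 2638332/429660020971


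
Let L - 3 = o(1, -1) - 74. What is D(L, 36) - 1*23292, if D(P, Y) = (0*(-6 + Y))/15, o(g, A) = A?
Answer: -23292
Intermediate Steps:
L = -72 (L = 3 + (-1 - 74) = 3 - 75 = -72)
D(P, Y) = 0 (D(P, Y) = 0*(1/15) = 0)
D(L, 36) - 1*23292 = 0 - 1*23292 = 0 - 23292 = -23292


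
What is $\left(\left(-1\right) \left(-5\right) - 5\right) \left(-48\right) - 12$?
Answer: $-12$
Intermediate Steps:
$\left(\left(-1\right) \left(-5\right) - 5\right) \left(-48\right) - 12 = \left(5 - 5\right) \left(-48\right) - 12 = 0 \left(-48\right) - 12 = 0 - 12 = -12$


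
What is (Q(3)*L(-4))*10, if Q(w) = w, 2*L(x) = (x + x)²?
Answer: 960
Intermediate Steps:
L(x) = 2*x² (L(x) = (x + x)²/2 = (2*x)²/2 = (4*x²)/2 = 2*x²)
(Q(3)*L(-4))*10 = (3*(2*(-4)²))*10 = (3*(2*16))*10 = (3*32)*10 = 96*10 = 960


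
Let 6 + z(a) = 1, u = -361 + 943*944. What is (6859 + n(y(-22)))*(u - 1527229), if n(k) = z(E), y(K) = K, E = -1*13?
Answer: -4368725892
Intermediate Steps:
E = -13
u = 889831 (u = -361 + 890192 = 889831)
z(a) = -5 (z(a) = -6 + 1 = -5)
n(k) = -5
(6859 + n(y(-22)))*(u - 1527229) = (6859 - 5)*(889831 - 1527229) = 6854*(-637398) = -4368725892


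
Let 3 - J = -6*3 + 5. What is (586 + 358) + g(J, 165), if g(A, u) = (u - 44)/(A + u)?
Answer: 170985/181 ≈ 944.67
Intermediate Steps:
J = 16 (J = 3 - (-6*3 + 5) = 3 - (-18 + 5) = 3 - 1*(-13) = 3 + 13 = 16)
g(A, u) = (-44 + u)/(A + u)
(586 + 358) + g(J, 165) = (586 + 358) + (-44 + 165)/(16 + 165) = 944 + 121/181 = 170985/181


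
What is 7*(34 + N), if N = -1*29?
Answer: 35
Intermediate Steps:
N = -29
7*(34 + N) = 7*(34 - 29) = 7*5 = 35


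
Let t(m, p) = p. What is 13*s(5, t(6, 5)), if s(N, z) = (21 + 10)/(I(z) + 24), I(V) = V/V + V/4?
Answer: 1612/105 ≈ 15.352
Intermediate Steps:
I(V) = 1 + V/4 (I(V) = 1 + V*(¼) = 1 + V/4)
s(N, z) = 31/(25 + z/4) (s(N, z) = (21 + 10)/((1 + z/4) + 24) = 31/(25 + z/4))
13*s(5, t(6, 5)) = 13*(124/(100 + 5)) = 13*(124/105) = 1612/105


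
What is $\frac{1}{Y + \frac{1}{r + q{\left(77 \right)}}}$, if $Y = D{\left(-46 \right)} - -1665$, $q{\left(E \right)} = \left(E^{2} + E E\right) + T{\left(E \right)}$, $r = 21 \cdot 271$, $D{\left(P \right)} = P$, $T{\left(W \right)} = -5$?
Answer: $\frac{17544}{28403737} \approx 0.00061767$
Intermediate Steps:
$r = 5691$
$q{\left(E \right)} = -5 + 2 E^{2}$ ($q{\left(E \right)} = \left(E^{2} + E E\right) - 5 = \left(E^{2} + E^{2}\right) - 5 = 2 E^{2} - 5 = -5 + 2 E^{2}$)
$Y = 1619$ ($Y = -46 - -1665 = -46 + 1665 = 1619$)
$\frac{1}{Y + \frac{1}{r + q{\left(77 \right)}}} = \frac{1}{1619 + \frac{1}{5691 - \left(5 - 2 \cdot 77^{2}\right)}} = \frac{1}{1619 + \frac{1}{5691 + \left(-5 + 2 \cdot 5929\right)}} = \frac{1}{1619 + \frac{1}{5691 + \left(-5 + 11858\right)}} = \frac{1}{1619 + \frac{1}{5691 + 11853}} = \frac{1}{1619 + \frac{1}{17544}} = \frac{1}{\frac{28403737}{17544}} = \frac{17544}{28403737}$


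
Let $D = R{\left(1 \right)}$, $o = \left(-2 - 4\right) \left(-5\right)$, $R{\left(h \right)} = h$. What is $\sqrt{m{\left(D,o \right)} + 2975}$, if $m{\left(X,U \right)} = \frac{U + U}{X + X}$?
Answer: $\sqrt{3005} \approx 54.818$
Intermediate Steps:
$o = 30$ ($o = \left(-6\right) \left(-5\right) = 30$)
$D = 1$
$m{\left(X,U \right)} = \frac{U}{X}$ ($m{\left(X,U \right)} = \frac{2 U}{2 X} = 2 U \frac{1}{2 X} = \frac{U}{X}$)
$\sqrt{m{\left(D,o \right)} + 2975} = \sqrt{\frac{30}{1} + 2975} = \sqrt{30 \cdot 1 + 2975} = \sqrt{30 + 2975} = \sqrt{3005}$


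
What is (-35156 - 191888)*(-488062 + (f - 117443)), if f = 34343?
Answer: 129678905128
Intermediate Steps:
(-35156 - 191888)*(-488062 + (f - 117443)) = (-35156 - 191888)*(-488062 + (34343 - 117443)) = -227044*(-488062 - 83100) = -227044*(-571162) = 129678905128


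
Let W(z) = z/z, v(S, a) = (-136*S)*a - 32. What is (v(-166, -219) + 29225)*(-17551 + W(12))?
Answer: 86257390050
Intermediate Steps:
v(S, a) = -32 - 136*S*a (v(S, a) = -136*S*a - 32 = -32 - 136*S*a)
W(z) = 1
(v(-166, -219) + 29225)*(-17551 + W(12)) = ((-32 - 136*(-166)*(-219)) + 29225)*(-17551 + 1) = ((-32 - 4944144) + 29225)*(-17550) = (-4944176 + 29225)*(-17550) = -4914951*(-17550) = 86257390050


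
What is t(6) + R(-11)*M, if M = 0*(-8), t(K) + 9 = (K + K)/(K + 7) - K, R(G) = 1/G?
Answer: -183/13 ≈ -14.077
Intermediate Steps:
R(G) = 1/G
t(K) = -9 - K + 2*K/(7 + K) (t(K) = -9 + ((K + K)/(K + 7) - K) = -9 + ((2*K)/(7 + K) - K) = -9 + (2*K/(7 + K) - K) = -9 + (-K + 2*K/(7 + K)) = -9 - K + 2*K/(7 + K))
M = 0
t(6) + R(-11)*M = (-63 - 1*6² - 14*6)/(7 + 6) + 0/(-11) = (-63 - 1*36 - 84)/13 - 1/11*0 = (-63 - 36 - 84)/13 + 0 = (1/13)*(-183) + 0 = -183/13 + 0 = -183/13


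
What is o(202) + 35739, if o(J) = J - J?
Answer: 35739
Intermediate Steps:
o(J) = 0
o(202) + 35739 = 0 + 35739 = 35739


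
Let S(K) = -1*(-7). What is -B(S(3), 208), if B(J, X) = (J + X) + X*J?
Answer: -1671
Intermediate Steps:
S(K) = 7
B(J, X) = J + X + J*X (B(J, X) = (J + X) + J*X = J + X + J*X)
-B(S(3), 208) = -(7 + 208 + 7*208) = -(7 + 208 + 1456) = -1*1671 = -1671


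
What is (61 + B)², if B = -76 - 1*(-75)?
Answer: 3600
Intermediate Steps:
B = -1 (B = -76 + 75 = -1)
(61 + B)² = (61 - 1)² = 60² = 3600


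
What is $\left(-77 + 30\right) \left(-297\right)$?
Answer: $13959$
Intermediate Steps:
$\left(-77 + 30\right) \left(-297\right) = \left(-47\right) \left(-297\right) = 13959$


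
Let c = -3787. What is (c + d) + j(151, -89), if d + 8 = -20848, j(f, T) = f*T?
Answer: -38082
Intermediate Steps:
j(f, T) = T*f
d = -20856 (d = -8 - 20848 = -20856)
(c + d) + j(151, -89) = (-3787 - 20856) - 89*151 = -24643 - 13439 = -38082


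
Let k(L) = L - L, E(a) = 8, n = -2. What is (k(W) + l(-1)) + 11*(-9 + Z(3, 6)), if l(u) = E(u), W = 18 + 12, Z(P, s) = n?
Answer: -113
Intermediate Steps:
Z(P, s) = -2
W = 30
k(L) = 0
l(u) = 8
(k(W) + l(-1)) + 11*(-9 + Z(3, 6)) = (0 + 8) + 11*(-9 - 2) = 8 + 11*(-11) = 8 - 121 = -113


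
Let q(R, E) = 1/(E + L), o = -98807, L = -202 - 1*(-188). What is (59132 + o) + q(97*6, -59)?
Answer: -2896276/73 ≈ -39675.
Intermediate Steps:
L = -14 (L = -202 + 188 = -14)
q(R, E) = 1/(-14 + E) (q(R, E) = 1/(E - 14) = 1/(-14 + E))
(59132 + o) + q(97*6, -59) = (59132 - 98807) + 1/(-14 - 59) = -39675 + 1/(-73) = -39675 - 1/73 = -2896276/73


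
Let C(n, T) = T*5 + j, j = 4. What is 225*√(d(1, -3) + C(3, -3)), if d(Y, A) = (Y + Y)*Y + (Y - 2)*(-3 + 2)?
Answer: 450*I*√2 ≈ 636.4*I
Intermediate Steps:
C(n, T) = 4 + 5*T (C(n, T) = T*5 + 4 = 5*T + 4 = 4 + 5*T)
d(Y, A) = 2 - Y + 2*Y² (d(Y, A) = (2*Y)*Y + (-2 + Y)*(-1) = 2*Y² + (2 - Y) = 2 - Y + 2*Y²)
225*√(d(1, -3) + C(3, -3)) = 225*√((2 - 1*1 + 2*1²) + (4 + 5*(-3))) = 225*√((2 - 1 + 2*1) + (4 - 15)) = 225*√((2 - 1 + 2) - 11) = 225*√(3 - 11) = 225*√(-8) = 225*(2*I*√2) = 450*I*√2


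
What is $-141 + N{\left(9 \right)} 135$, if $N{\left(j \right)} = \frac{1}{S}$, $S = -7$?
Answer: $- \frac{1122}{7} \approx -160.29$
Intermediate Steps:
$N{\left(j \right)} = - \frac{1}{7}$ ($N{\left(j \right)} = \frac{1}{-7} = - \frac{1}{7}$)
$-141 + N{\left(9 \right)} 135 = -141 - \frac{135}{7} = - \frac{1122}{7}$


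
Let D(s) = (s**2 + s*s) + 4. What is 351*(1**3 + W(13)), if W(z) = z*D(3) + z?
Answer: 105300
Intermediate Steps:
D(s) = 4 + 2*s**2 (D(s) = (s**2 + s**2) + 4 = 2*s**2 + 4 = 4 + 2*s**2)
W(z) = 23*z (W(z) = z*(4 + 2*3**2) + z = z*(4 + 2*9) + z = z*(4 + 18) + z = z*22 + z = 22*z + z = 23*z)
351*(1**3 + W(13)) = 351*(1**3 + 23*13) = 351*(1 + 299) = 351*300 = 105300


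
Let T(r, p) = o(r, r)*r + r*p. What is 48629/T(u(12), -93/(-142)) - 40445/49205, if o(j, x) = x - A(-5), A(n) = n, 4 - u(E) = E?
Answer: 33966842671/13108212 ≈ 2591.3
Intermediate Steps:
u(E) = 4 - E
o(j, x) = 5 + x (o(j, x) = x - 1*(-5) = x + 5 = 5 + x)
T(r, p) = p*r + r*(5 + r) (T(r, p) = (5 + r)*r + r*p = r*(5 + r) + p*r = p*r + r*(5 + r))
48629/T(u(12), -93/(-142)) - 40445/49205 = 48629/(((4 - 1*12)*(5 - 93/(-142) + (4 - 1*12)))) - 40445/49205 = 48629/(((4 - 12)*(5 - 93*(-1/142) + (4 - 12)))) - 40445*1/49205 = 48629/((-8*(5 + 93/142 - 8))) - 8089/9841 = 48629/((-8*(-333/142))) - 8089/9841 = 48629/(1332/71) - 8089/9841 = 48629*(71/1332) - 8089/9841 = 3452659/1332 - 8089/9841 = 33966842671/13108212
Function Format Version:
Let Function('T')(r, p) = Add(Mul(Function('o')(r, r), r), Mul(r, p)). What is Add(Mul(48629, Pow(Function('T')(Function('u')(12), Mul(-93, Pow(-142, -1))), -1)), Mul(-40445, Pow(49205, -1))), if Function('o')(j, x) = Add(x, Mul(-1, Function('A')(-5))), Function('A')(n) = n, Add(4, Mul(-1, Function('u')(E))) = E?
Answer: Rational(33966842671, 13108212) ≈ 2591.3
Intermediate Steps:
Function('u')(E) = Add(4, Mul(-1, E))
Function('o')(j, x) = Add(5, x) (Function('o')(j, x) = Add(x, Mul(-1, -5)) = Add(x, 5) = Add(5, x))
Function('T')(r, p) = Add(Mul(p, r), Mul(r, Add(5, r))) (Function('T')(r, p) = Add(Mul(Add(5, r), r), Mul(r, p)) = Add(Mul(r, Add(5, r)), Mul(p, r)) = Add(Mul(p, r), Mul(r, Add(5, r))))
Add(Mul(48629, Pow(Function('T')(Function('u')(12), Mul(-93, Pow(-142, -1))), -1)), Mul(-40445, Pow(49205, -1))) = Add(Mul(48629, Pow(Mul(Add(4, Mul(-1, 12)), Add(5, Mul(-93, Pow(-142, -1)), Add(4, Mul(-1, 12)))), -1)), Mul(-40445, Pow(49205, -1))) = Add(Mul(48629, Pow(Mul(Add(4, -12), Add(5, Mul(-93, Rational(-1, 142)), Add(4, -12))), -1)), Mul(-40445, Rational(1, 49205))) = Add(Mul(48629, Pow(Mul(-8, Add(5, Rational(93, 142), -8)), -1)), Rational(-8089, 9841)) = Add(Mul(48629, Pow(Mul(-8, Rational(-333, 142)), -1)), Rational(-8089, 9841)) = Add(Mul(48629, Pow(Rational(1332, 71), -1)), Rational(-8089, 9841)) = Add(Mul(48629, Rational(71, 1332)), Rational(-8089, 9841)) = Add(Rational(3452659, 1332), Rational(-8089, 9841)) = Rational(33966842671, 13108212)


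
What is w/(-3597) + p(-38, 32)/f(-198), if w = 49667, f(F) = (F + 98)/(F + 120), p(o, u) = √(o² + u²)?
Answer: -49667/3597 + 39*√617/25 ≈ 24.942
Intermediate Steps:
f(F) = (98 + F)/(120 + F)
w/(-3597) + p(-38, 32)/f(-198) = 49667/(-3597) + √((-38)² + 32²)/(((98 - 198)/(120 - 198))) = 49667*(-1/3597) + √(1444 + 1024)/((-100/(-78))) = -49667/3597 + √2468/((-1/78*(-100))) = -49667/3597 + (2*√617)/(50/39) = -49667/3597 + (2*√617)*(39/50) = -49667/3597 + 39*√617/25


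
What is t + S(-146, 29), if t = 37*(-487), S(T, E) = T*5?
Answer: -18749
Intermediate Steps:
S(T, E) = 5*T
t = -18019
t + S(-146, 29) = -18019 + 5*(-146) = -18019 - 730 = -18749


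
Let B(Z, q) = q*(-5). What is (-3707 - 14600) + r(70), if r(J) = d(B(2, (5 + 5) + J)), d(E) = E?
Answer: -18707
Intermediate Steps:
B(Z, q) = -5*q
r(J) = -50 - 5*J (r(J) = -5*((5 + 5) + J) = -5*(10 + J) = -50 - 5*J)
(-3707 - 14600) + r(70) = (-3707 - 14600) + (-50 - 5*70) = -18307 + (-50 - 350) = -18307 - 400 = -18707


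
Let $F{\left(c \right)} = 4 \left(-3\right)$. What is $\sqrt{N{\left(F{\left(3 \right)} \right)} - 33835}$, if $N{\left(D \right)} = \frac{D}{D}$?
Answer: $i \sqrt{33834} \approx 183.94 i$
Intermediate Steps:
$F{\left(c \right)} = -12$
$N{\left(D \right)} = 1$
$\sqrt{N{\left(F{\left(3 \right)} \right)} - 33835} = \sqrt{1 - 33835} = \sqrt{-33834} = i \sqrt{33834}$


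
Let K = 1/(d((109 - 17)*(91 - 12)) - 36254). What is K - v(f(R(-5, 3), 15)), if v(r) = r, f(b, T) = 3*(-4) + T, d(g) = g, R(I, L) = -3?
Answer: -86959/28986 ≈ -3.0000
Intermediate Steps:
f(b, T) = -12 + T
K = -1/28986 (K = 1/((109 - 17)*(91 - 12) - 36254) = 1/(92*79 - 36254) = 1/(7268 - 36254) = 1/(-28986) = -1/28986 ≈ -3.4499e-5)
K - v(f(R(-5, 3), 15)) = -1/28986 - (-12 + 15) = -1/28986 - 1*3 = -1/28986 - 3 = -86959/28986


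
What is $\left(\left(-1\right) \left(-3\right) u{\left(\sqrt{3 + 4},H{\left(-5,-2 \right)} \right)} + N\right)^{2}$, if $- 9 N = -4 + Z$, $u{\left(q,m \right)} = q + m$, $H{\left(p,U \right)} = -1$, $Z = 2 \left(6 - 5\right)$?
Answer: $\frac{5728}{81} - \frac{50 \sqrt{7}}{3} \approx 26.62$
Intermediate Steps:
$Z = 2$ ($Z = 2 \cdot 1 = 2$)
$u{\left(q,m \right)} = m + q$
$N = \frac{2}{9}$ ($N = - \frac{-4 + 2}{9} = \left(- \frac{1}{9}\right) \left(-2\right) = \frac{2}{9} \approx 0.22222$)
$\left(\left(-1\right) \left(-3\right) u{\left(\sqrt{3 + 4},H{\left(-5,-2 \right)} \right)} + N\right)^{2} = \left(\left(-1\right) \left(-3\right) \left(-1 + \sqrt{3 + 4}\right) + \frac{2}{9}\right)^{2} = \left(3 \left(-1 + \sqrt{7}\right) + \frac{2}{9}\right)^{2} = \left(\left(-3 + 3 \sqrt{7}\right) + \frac{2}{9}\right)^{2} = \left(- \frac{25}{9} + 3 \sqrt{7}\right)^{2}$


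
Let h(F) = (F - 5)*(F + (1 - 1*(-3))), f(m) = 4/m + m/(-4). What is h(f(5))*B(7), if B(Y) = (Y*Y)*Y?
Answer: -2654477/400 ≈ -6636.2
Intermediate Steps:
f(m) = 4/m - m/4 (f(m) = 4/m + m*(-¼) = 4/m - m/4)
h(F) = (-5 + F)*(4 + F) (h(F) = (-5 + F)*(F + (1 + 3)) = (-5 + F)*(F + 4) = (-5 + F)*(4 + F))
B(Y) = Y³ (B(Y) = Y²*Y = Y³)
h(f(5))*B(7) = (-20 + (4/5 - ¼*5)² - (4/5 - ¼*5))*7³ = (-20 + (4*(⅕) - 5/4)² - (4*(⅕) - 5/4))*343 = (-20 + (⅘ - 5/4)² - (⅘ - 5/4))*343 = (-20 + (-9/20)² - 1*(-9/20))*343 = (-20 + 81/400 + 9/20)*343 = -7739/400*343 = -2654477/400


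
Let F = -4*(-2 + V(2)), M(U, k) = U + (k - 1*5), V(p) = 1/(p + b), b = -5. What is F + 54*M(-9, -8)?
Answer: -3536/3 ≈ -1178.7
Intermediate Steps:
V(p) = 1/(-5 + p) (V(p) = 1/(p - 5) = 1/(-5 + p))
M(U, k) = -5 + U + k (M(U, k) = U + (k - 5) = U + (-5 + k) = -5 + U + k)
F = 28/3 (F = -4*(-2 + 1/(-5 + 2)) = -4*(-2 + 1/(-3)) = -4*(-2 - ⅓) = -4*(-7/3) = 28/3 ≈ 9.3333)
F + 54*M(-9, -8) = 28/3 + 54*(-5 - 9 - 8) = 28/3 + 54*(-22) = 28/3 - 1188 = -3536/3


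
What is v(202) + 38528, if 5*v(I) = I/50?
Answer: 4816101/125 ≈ 38529.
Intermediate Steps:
v(I) = I/250 (v(I) = (I/50)/5 = I/250)
v(202) + 38528 = (1/250)*202 + 38528 = 101/125 + 38528 = 4816101/125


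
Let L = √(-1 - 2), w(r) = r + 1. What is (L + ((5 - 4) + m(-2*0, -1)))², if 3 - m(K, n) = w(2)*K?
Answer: (4 + I*√3)² ≈ 13.0 + 13.856*I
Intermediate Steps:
w(r) = 1 + r
L = I*√3 (L = √(-3) = I*√3 ≈ 1.732*I)
m(K, n) = 3 - 3*K (m(K, n) = 3 - (1 + 2)*K = 3 - 3*K)
(L + ((5 - 4) + m(-2*0, -1)))² = (I*√3 + ((5 - 4) + (3 - (-6)*0)))² = (I*√3 + (1 + (3 - 3*0)))² = (I*√3 + (1 + (3 + 0)))² = (I*√3 + (1 + 3))² = (I*√3 + 4)² = (4 + I*√3)²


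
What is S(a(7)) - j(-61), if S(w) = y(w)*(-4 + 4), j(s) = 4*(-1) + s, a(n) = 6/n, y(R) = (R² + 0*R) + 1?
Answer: 65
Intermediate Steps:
y(R) = 1 + R² (y(R) = (R² + 0) + 1 = R² + 1 = 1 + R²)
j(s) = -4 + s
S(w) = 0 (S(w) = (1 + w²)*(-4 + 4) = (1 + w²)*0 = 0)
S(a(7)) - j(-61) = 0 - (-4 - 61) = 0 - 1*(-65) = 0 + 65 = 65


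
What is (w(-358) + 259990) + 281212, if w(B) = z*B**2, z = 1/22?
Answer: 6017304/11 ≈ 5.4703e+5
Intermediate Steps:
z = 1/22 ≈ 0.045455
w(B) = B**2/22
(w(-358) + 259990) + 281212 = ((1/22)*(-358)**2 + 259990) + 281212 = ((1/22)*128164 + 259990) + 281212 = (64082/11 + 259990) + 281212 = 2923972/11 + 281212 = 6017304/11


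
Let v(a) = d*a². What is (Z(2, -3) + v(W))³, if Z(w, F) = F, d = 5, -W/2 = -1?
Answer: 4913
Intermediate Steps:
W = 2 (W = -2*(-1) = 2)
v(a) = 5*a²
(Z(2, -3) + v(W))³ = (-3 + 5*2²)³ = (-3 + 5*4)³ = (-3 + 20)³ = 17³ = 4913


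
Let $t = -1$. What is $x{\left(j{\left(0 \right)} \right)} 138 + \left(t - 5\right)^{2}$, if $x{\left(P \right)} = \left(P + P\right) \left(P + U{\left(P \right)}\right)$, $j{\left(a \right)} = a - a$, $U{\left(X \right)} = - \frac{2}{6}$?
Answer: $36$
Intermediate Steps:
$U{\left(X \right)} = - \frac{1}{3}$ ($U{\left(X \right)} = \left(-2\right) \frac{1}{6} = - \frac{1}{3}$)
$j{\left(a \right)} = 0$
$x{\left(P \right)} = 2 P \left(- \frac{1}{3} + P\right)$ ($x{\left(P \right)} = \left(P + P\right) \left(P - \frac{1}{3}\right) = 2 P \left(- \frac{1}{3} + P\right)$)
$x{\left(j{\left(0 \right)} \right)} 138 + \left(t - 5\right)^{2} = \frac{2}{3} \cdot 0 \left(-1 + 3 \cdot 0\right) 138 + \left(-1 - 5\right)^{2} = \frac{2}{3} \cdot 0 \left(-1 + 0\right) 138 + \left(-6\right)^{2} = \frac{2}{3} \cdot 0 \left(-1\right) 138 + 36 = 0 \cdot 138 + 36 = 0 + 36 = 36$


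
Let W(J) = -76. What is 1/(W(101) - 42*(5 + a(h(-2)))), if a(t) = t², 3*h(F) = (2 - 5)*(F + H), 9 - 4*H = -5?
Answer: -2/761 ≈ -0.0026281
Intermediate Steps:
H = 7/2 (H = 9/4 - ¼*(-5) = 9/4 + 5/4 = 7/2 ≈ 3.5000)
h(F) = -7/2 - F (h(F) = ((2 - 5)*(F + 7/2))/3 = (-3*(7/2 + F))/3 = (-21/2 - 3*F)/3 = -7/2 - F)
1/(W(101) - 42*(5 + a(h(-2)))) = 1/(-76 - 42*(5 + (-7/2 - 1*(-2))²)) = 1/(-76 - 42*(5 + (-7/2 + 2)²)) = 1/(-76 - 42*(5 + (-3/2)²)) = 1/(-76 - 42*(5 + 9/4)) = 1/(-76 - 42*29/4) = 1/(-76 - 609/2) = 1/(-761/2) = -2/761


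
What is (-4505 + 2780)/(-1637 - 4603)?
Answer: 115/416 ≈ 0.27644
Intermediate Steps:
(-4505 + 2780)/(-1637 - 4603) = -1725/(-6240) = -1725*(-1/6240) = 115/416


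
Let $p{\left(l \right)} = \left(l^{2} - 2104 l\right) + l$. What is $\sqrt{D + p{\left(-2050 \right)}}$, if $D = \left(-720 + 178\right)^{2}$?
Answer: $\sqrt{8807414} \approx 2967.7$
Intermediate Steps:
$D = 293764$ ($D = \left(-542\right)^{2} = 293764$)
$p{\left(l \right)} = l^{2} - 2103 l$
$\sqrt{D + p{\left(-2050 \right)}} = \sqrt{293764 - 2050 \left(-2103 - 2050\right)} = \sqrt{293764 - -8513650} = \sqrt{293764 + 8513650} = \sqrt{8807414}$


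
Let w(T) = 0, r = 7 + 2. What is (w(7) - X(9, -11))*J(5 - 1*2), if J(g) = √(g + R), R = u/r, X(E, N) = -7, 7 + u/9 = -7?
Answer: 7*I*√11 ≈ 23.216*I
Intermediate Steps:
u = -126 (u = -63 + 9*(-7) = -63 - 63 = -126)
r = 9
R = -14 (R = -126/9 = -126*⅑ = -14)
J(g) = √(-14 + g) (J(g) = √(g - 14) = √(-14 + g))
(w(7) - X(9, -11))*J(5 - 1*2) = (0 - 1*(-7))*√(-14 + (5 - 1*2)) = (0 + 7)*√(-14 + (5 - 2)) = 7*√(-14 + 3) = 7*√(-11) = 7*(I*√11) = 7*I*√11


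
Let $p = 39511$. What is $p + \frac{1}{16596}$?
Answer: $\frac{655724557}{16596} \approx 39511.0$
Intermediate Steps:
$p + \frac{1}{16596} = 39511 + \frac{1}{16596} = \frac{655724557}{16596}$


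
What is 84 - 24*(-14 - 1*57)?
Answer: 1788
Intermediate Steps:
84 - 24*(-14 - 1*57) = 84 - 24*(-14 - 57) = 84 - 24*(-71) = 84 + 1704 = 1788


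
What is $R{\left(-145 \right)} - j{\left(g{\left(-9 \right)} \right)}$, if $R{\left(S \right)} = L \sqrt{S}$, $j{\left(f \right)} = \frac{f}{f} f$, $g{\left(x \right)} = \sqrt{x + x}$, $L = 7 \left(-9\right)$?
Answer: $3 i \left(- \sqrt{2} - 21 \sqrt{145}\right) \approx - 762.86 i$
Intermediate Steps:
$L = -63$
$g{\left(x \right)} = \sqrt{2} \sqrt{x}$ ($g{\left(x \right)} = \sqrt{2 x} = \sqrt{2} \sqrt{x}$)
$j{\left(f \right)} = f$ ($j{\left(f \right)} = 1 f = f$)
$R{\left(S \right)} = - 63 \sqrt{S}$
$R{\left(-145 \right)} - j{\left(g{\left(-9 \right)} \right)} = - 63 \sqrt{-145} - \sqrt{2} \sqrt{-9} = - 63 i \sqrt{145} - \sqrt{2} \cdot 3 i = - 63 i \sqrt{145} - 3 i \sqrt{2}$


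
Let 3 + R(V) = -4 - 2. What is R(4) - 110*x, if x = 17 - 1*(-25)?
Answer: -4629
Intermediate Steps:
R(V) = -9 (R(V) = -3 + (-4 - 2) = -3 - 6 = -9)
x = 42 (x = 17 + 25 = 42)
R(4) - 110*x = -9 - 110*42 = -9 - 4620 = -4629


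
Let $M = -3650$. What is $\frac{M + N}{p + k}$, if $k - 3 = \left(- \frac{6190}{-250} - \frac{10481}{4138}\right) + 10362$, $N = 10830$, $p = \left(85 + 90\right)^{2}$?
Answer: $\frac{742771000}{4242714897} \approx 0.17507$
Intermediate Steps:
$p = 30625$ ($p = 175^{2} = 30625$)
$k = \frac{1074558647}{103450}$ ($k = 3 + \left(\left(- \frac{6190}{-250} - \frac{10481}{4138}\right) + 10362\right) = 3 + \left(\left(\left(-6190\right) \left(- \frac{1}{250}\right) - \frac{10481}{4138}\right) + 10362\right) = 3 + \left(\left(\frac{619}{25} - \frac{10481}{4138}\right) + 10362\right) = 3 + \left(\frac{2299397}{103450} + 10362\right) = 3 + \frac{1074248297}{103450} = \frac{1074558647}{103450} \approx 10387.0$)
$\frac{M + N}{p + k} = \frac{-3650 + 10830}{30625 + \frac{1074558647}{103450}} = \frac{7180}{\frac{4242714897}{103450}} = 7180 \cdot \frac{103450}{4242714897} = \frac{742771000}{4242714897}$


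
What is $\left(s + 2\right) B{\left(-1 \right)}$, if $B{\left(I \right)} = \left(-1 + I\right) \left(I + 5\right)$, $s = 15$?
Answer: $-136$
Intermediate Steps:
$B{\left(I \right)} = \left(-1 + I\right) \left(5 + I\right)$
$\left(s + 2\right) B{\left(-1 \right)} = \left(15 + 2\right) \left(-5 + \left(-1\right)^{2} + 4 \left(-1\right)\right) = 17 \left(-5 + 1 - 4\right) = 17 \left(-8\right) = -136$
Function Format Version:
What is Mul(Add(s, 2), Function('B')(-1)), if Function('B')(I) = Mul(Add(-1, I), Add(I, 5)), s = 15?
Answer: -136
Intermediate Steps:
Function('B')(I) = Mul(Add(-1, I), Add(5, I))
Mul(Add(s, 2), Function('B')(-1)) = Mul(Add(15, 2), Add(-5, Pow(-1, 2), Mul(4, -1))) = Mul(17, Add(-5, 1, -4)) = Mul(17, -8) = -136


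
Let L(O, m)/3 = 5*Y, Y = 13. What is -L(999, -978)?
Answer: -195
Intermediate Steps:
L(O, m) = 195 (L(O, m) = 3*(5*13) = 3*65 = 195)
-L(999, -978) = -1*195 = -195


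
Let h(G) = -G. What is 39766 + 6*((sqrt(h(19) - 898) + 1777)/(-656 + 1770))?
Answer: 22154993/557 + 3*I*sqrt(917)/557 ≈ 39776.0 + 0.1631*I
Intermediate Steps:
39766 + 6*((sqrt(h(19) - 898) + 1777)/(-656 + 1770)) = 39766 + 6*((sqrt(-1*19 - 898) + 1777)/(-656 + 1770)) = 39766 + 6*((sqrt(-19 - 898) + 1777)/1114) = 39766 + 6*((sqrt(-917) + 1777)*(1/1114)) = 39766 + 6*((I*sqrt(917) + 1777)*(1/1114)) = 39766 + 6*((1777 + I*sqrt(917))*(1/1114)) = 39766 + 6*(1777/1114 + I*sqrt(917)/1114) = 39766 + (5331/557 + 3*I*sqrt(917)/557) = 22154993/557 + 3*I*sqrt(917)/557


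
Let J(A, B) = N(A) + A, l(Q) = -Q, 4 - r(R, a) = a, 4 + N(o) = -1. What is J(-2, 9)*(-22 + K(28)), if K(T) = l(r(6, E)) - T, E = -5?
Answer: 413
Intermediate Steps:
N(o) = -5 (N(o) = -4 - 1 = -5)
r(R, a) = 4 - a
J(A, B) = -5 + A
K(T) = -9 - T (K(T) = -(4 - 1*(-5)) - T = -(4 + 5) - T = -1*9 - T = -9 - T)
J(-2, 9)*(-22 + K(28)) = (-5 - 2)*(-22 + (-9 - 1*28)) = -7*(-22 + (-9 - 28)) = -7*(-22 - 37) = -7*(-59) = 413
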